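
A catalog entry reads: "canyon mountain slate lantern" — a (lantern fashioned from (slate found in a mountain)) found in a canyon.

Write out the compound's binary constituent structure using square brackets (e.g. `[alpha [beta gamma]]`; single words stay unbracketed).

[canyon [[mountain slate] lantern]]

Overall it is a kind of lantern (specifically "mountain slate lantern"); the modifier is "canyon".
Within "mountain slate lantern", the head is "lantern" and the modifier is "mountain slate".
Within "mountain slate", the head is "slate" and the modifier is "mountain".
Assembled: [canyon [[mountain slate] lantern]].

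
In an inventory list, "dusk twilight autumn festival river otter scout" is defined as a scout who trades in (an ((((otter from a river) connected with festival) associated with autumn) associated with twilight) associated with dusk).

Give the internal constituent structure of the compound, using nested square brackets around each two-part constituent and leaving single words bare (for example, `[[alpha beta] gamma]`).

[[dusk [twilight [autumn [festival [river otter]]]]] scout]

Overall it is a kind of scout; the modifier is "dusk twilight autumn festival river otter".
Within "dusk twilight autumn festival river otter", the head is "otter" (specifically "twilight autumn festival river otter") and the modifier is "dusk".
Within "twilight autumn festival river otter", the head is "otter" (specifically "autumn festival river otter") and the modifier is "twilight".
Within "autumn festival river otter", the head is "otter" (specifically "festival river otter") and the modifier is "autumn".
Within "festival river otter", the head is "otter" (specifically "river otter") and the modifier is "festival".
Within "river otter", the head is "otter" and the modifier is "river".
So the structure is [[dusk [twilight [autumn [festival [river otter]]]]] scout].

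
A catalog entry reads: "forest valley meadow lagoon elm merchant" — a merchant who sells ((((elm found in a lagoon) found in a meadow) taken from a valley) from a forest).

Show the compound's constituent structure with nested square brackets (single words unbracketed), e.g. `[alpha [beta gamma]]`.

The outermost head in the paraphrase is "merchant", modified by "forest valley meadow lagoon elm".
Inside "forest valley meadow lagoon elm": head "elm" (specifically "valley meadow lagoon elm"), modifier "forest".
Inside "valley meadow lagoon elm": head "elm" (specifically "meadow lagoon elm"), modifier "valley".
Inside "meadow lagoon elm": head "elm" (specifically "lagoon elm"), modifier "meadow".
Inside "lagoon elm": head "elm", modifier "lagoon".
So the structure is [[forest [valley [meadow [lagoon elm]]]] merchant].

[[forest [valley [meadow [lagoon elm]]]] merchant]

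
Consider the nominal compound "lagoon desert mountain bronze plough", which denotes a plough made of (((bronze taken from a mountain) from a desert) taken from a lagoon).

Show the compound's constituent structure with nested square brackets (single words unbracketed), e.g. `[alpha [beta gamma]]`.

Whole compound: head "plough", modifier "lagoon desert mountain bronze".
Within "lagoon desert mountain bronze", the head is "bronze" (specifically "desert mountain bronze") and the modifier is "lagoon".
Within "desert mountain bronze", the head is "bronze" (specifically "mountain bronze") and the modifier is "desert".
Within "mountain bronze", the head is "bronze" and the modifier is "mountain".
Putting it together: [[lagoon [desert [mountain bronze]]] plough].

[[lagoon [desert [mountain bronze]]] plough]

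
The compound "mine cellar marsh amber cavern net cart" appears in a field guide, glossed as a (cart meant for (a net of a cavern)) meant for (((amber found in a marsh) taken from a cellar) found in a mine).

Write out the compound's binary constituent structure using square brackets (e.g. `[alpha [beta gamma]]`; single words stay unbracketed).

Whole compound: head "cart" (specifically "cavern net cart"), modifier "mine cellar marsh amber".
"mine cellar marsh amber" → head "amber" (specifically "cellar marsh amber"), modifier "mine".
"cellar marsh amber" → head "amber" (specifically "marsh amber"), modifier "cellar".
"marsh amber" → head "amber", modifier "marsh".
"cavern net cart" → head "cart", modifier "cavern net".
"cavern net" → head "net", modifier "cavern".
Putting it together: [[mine [cellar [marsh amber]]] [[cavern net] cart]].

[[mine [cellar [marsh amber]]] [[cavern net] cart]]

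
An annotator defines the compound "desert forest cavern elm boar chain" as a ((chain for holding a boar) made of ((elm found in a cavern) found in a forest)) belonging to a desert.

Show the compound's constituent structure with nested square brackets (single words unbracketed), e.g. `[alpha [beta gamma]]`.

[desert [[forest [cavern elm]] [boar chain]]]

Overall it is a kind of chain (specifically "forest cavern elm boar chain"); the modifier is "desert".
Inside "forest cavern elm boar chain": head "chain" (specifically "boar chain"), modifier "forest cavern elm".
Inside "forest cavern elm": head "elm" (specifically "cavern elm"), modifier "forest".
Inside "cavern elm": head "elm", modifier "cavern".
Inside "boar chain": head "chain", modifier "boar".
Assembled: [desert [[forest [cavern elm]] [boar chain]]].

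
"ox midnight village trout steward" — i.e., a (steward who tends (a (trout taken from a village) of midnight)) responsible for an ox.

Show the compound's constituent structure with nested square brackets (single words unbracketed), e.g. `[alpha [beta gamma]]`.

[ox [[midnight [village trout]] steward]]

The outermost head in the paraphrase is "steward" (specifically "midnight village trout steward"), modified by "ox".
Inside "midnight village trout steward": head "steward", modifier "midnight village trout".
Inside "midnight village trout": head "trout" (specifically "village trout"), modifier "midnight".
Inside "village trout": head "trout", modifier "village".
Assembled: [ox [[midnight [village trout]] steward]].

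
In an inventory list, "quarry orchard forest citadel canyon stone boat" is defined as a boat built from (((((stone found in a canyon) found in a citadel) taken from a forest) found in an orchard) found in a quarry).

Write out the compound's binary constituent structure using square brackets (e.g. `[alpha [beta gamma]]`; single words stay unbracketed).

[[quarry [orchard [forest [citadel [canyon stone]]]]] boat]

The outermost head in the paraphrase is "boat", modified by "quarry orchard forest citadel canyon stone".
"quarry orchard forest citadel canyon stone" → head "stone" (specifically "orchard forest citadel canyon stone"), modifier "quarry".
"orchard forest citadel canyon stone" → head "stone" (specifically "forest citadel canyon stone"), modifier "orchard".
"forest citadel canyon stone" → head "stone" (specifically "citadel canyon stone"), modifier "forest".
"citadel canyon stone" → head "stone" (specifically "canyon stone"), modifier "citadel".
"canyon stone" → head "stone", modifier "canyon".
Putting it together: [[quarry [orchard [forest [citadel [canyon stone]]]]] boat].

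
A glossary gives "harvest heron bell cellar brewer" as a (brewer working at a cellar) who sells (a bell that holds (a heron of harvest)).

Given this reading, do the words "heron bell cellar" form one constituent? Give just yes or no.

no

The top-level split is [harvest heron bell] [cellar brewer]; the full structure is [[[harvest heron] bell] [cellar brewer]].
"heron bell cellar" straddles a constituent boundary, so it is not a single unit.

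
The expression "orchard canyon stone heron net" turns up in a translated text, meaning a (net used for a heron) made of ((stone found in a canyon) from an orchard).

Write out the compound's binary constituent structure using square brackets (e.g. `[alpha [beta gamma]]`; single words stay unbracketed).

Overall it is a kind of net (specifically "heron net"); the modifier is "orchard canyon stone".
Inside "orchard canyon stone": head "stone" (specifically "canyon stone"), modifier "orchard".
Inside "canyon stone": head "stone", modifier "canyon".
Inside "heron net": head "net", modifier "heron".
So the structure is [[orchard [canyon stone]] [heron net]].

[[orchard [canyon stone]] [heron net]]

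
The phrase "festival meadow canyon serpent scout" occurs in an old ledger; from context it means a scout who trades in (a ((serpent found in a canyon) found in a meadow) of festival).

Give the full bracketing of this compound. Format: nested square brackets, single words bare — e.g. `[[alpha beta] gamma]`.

[[festival [meadow [canyon serpent]]] scout]

Whole compound: head "scout", modifier "festival meadow canyon serpent".
"festival meadow canyon serpent" → head "serpent" (specifically "meadow canyon serpent"), modifier "festival".
"meadow canyon serpent" → head "serpent" (specifically "canyon serpent"), modifier "meadow".
"canyon serpent" → head "serpent", modifier "canyon".
Assembled: [[festival [meadow [canyon serpent]]] scout].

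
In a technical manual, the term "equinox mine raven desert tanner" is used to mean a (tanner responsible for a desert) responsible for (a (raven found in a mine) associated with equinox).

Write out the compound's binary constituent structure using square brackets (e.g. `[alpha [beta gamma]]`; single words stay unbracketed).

[[equinox [mine raven]] [desert tanner]]

At the top level: head "tanner" (specifically "desert tanner"); modifier "equinox mine raven".
Inside "equinox mine raven": head "raven" (specifically "mine raven"), modifier "equinox".
Inside "mine raven": head "raven", modifier "mine".
Inside "desert tanner": head "tanner", modifier "desert".
So the structure is [[equinox [mine raven]] [desert tanner]].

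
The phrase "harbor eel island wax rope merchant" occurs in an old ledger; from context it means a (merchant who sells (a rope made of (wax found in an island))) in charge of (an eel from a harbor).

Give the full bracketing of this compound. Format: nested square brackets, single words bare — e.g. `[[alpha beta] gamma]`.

At the top level: head "merchant" (specifically "island wax rope merchant"); modifier "harbor eel".
"harbor eel" → head "eel", modifier "harbor".
"island wax rope merchant" → head "merchant", modifier "island wax rope".
"island wax rope" → head "rope", modifier "island wax".
"island wax" → head "wax", modifier "island".
Assembled: [[harbor eel] [[[island wax] rope] merchant]].

[[harbor eel] [[[island wax] rope] merchant]]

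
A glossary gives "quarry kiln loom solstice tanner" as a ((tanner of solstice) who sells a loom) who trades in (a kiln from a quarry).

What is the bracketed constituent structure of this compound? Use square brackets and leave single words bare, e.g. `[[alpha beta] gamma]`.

The outermost head in the paraphrase is "tanner" (specifically "loom solstice tanner"), modified by "quarry kiln".
Inside "quarry kiln": head "kiln", modifier "quarry".
Inside "loom solstice tanner": head "tanner" (specifically "solstice tanner"), modifier "loom".
Inside "solstice tanner": head "tanner", modifier "solstice".
Assembled: [[quarry kiln] [loom [solstice tanner]]].

[[quarry kiln] [loom [solstice tanner]]]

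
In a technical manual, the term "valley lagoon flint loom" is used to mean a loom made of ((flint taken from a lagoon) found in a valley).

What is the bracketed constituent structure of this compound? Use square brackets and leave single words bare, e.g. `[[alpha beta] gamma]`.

Overall it is a kind of loom; the modifier is "valley lagoon flint".
Inside "valley lagoon flint": head "flint" (specifically "lagoon flint"), modifier "valley".
Inside "lagoon flint": head "flint", modifier "lagoon".
So the structure is [[valley [lagoon flint]] loom].

[[valley [lagoon flint]] loom]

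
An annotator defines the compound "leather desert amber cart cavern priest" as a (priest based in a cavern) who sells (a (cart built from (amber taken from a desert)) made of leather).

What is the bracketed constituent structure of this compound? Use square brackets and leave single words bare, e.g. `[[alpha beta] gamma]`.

The outermost head in the paraphrase is "priest" (specifically "cavern priest"), modified by "leather desert amber cart".
Inside "leather desert amber cart": head "cart" (specifically "desert amber cart"), modifier "leather".
Inside "desert amber cart": head "cart", modifier "desert amber".
Inside "desert amber": head "amber", modifier "desert".
Inside "cavern priest": head "priest", modifier "cavern".
Assembled: [[leather [[desert amber] cart]] [cavern priest]].

[[leather [[desert amber] cart]] [cavern priest]]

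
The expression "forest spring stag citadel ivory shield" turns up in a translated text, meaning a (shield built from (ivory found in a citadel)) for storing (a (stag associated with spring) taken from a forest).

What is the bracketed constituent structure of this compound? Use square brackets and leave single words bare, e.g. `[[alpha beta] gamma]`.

At the top level: head "shield" (specifically "citadel ivory shield"); modifier "forest spring stag".
Inside "forest spring stag": head "stag" (specifically "spring stag"), modifier "forest".
Inside "spring stag": head "stag", modifier "spring".
Inside "citadel ivory shield": head "shield", modifier "citadel ivory".
Inside "citadel ivory": head "ivory", modifier "citadel".
Putting it together: [[forest [spring stag]] [[citadel ivory] shield]].

[[forest [spring stag]] [[citadel ivory] shield]]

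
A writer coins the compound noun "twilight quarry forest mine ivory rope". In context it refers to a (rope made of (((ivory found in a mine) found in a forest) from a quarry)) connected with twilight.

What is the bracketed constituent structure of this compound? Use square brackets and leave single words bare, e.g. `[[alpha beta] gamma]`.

[twilight [[quarry [forest [mine ivory]]] rope]]

At the top level: head "rope" (specifically "quarry forest mine ivory rope"); modifier "twilight".
"quarry forest mine ivory rope" → head "rope", modifier "quarry forest mine ivory".
"quarry forest mine ivory" → head "ivory" (specifically "forest mine ivory"), modifier "quarry".
"forest mine ivory" → head "ivory" (specifically "mine ivory"), modifier "forest".
"mine ivory" → head "ivory", modifier "mine".
Putting it together: [twilight [[quarry [forest [mine ivory]]] rope]].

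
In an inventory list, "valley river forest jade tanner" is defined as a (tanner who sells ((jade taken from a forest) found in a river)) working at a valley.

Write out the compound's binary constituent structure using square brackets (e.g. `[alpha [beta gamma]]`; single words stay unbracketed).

[valley [[river [forest jade]] tanner]]

Whole compound: head "tanner" (specifically "river forest jade tanner"), modifier "valley".
Inside "river forest jade tanner": head "tanner", modifier "river forest jade".
Inside "river forest jade": head "jade" (specifically "forest jade"), modifier "river".
Inside "forest jade": head "jade", modifier "forest".
Putting it together: [valley [[river [forest jade]] tanner]].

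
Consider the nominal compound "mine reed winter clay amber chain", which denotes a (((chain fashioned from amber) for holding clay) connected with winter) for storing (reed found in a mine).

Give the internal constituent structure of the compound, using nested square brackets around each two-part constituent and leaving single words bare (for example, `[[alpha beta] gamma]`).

[[mine reed] [winter [clay [amber chain]]]]

At the top level: head "chain" (specifically "winter clay amber chain"); modifier "mine reed".
Within "mine reed", the head is "reed" and the modifier is "mine".
Within "winter clay amber chain", the head is "chain" (specifically "clay amber chain") and the modifier is "winter".
Within "clay amber chain", the head is "chain" (specifically "amber chain") and the modifier is "clay".
Within "amber chain", the head is "chain" and the modifier is "amber".
Putting it together: [[mine reed] [winter [clay [amber chain]]]].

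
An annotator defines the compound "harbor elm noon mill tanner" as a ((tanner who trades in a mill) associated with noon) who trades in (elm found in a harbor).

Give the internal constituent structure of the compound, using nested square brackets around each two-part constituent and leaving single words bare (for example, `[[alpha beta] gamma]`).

[[harbor elm] [noon [mill tanner]]]

Whole compound: head "tanner" (specifically "noon mill tanner"), modifier "harbor elm".
"harbor elm" → head "elm", modifier "harbor".
"noon mill tanner" → head "tanner" (specifically "mill tanner"), modifier "noon".
"mill tanner" → head "tanner", modifier "mill".
So the structure is [[harbor elm] [noon [mill tanner]]].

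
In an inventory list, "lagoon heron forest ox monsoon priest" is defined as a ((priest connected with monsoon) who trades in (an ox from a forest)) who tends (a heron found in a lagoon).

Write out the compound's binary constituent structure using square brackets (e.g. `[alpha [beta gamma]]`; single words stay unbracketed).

Overall it is a kind of priest (specifically "forest ox monsoon priest"); the modifier is "lagoon heron".
Within "lagoon heron", the head is "heron" and the modifier is "lagoon".
Within "forest ox monsoon priest", the head is "priest" (specifically "monsoon priest") and the modifier is "forest ox".
Within "forest ox", the head is "ox" and the modifier is "forest".
Within "monsoon priest", the head is "priest" and the modifier is "monsoon".
Assembled: [[lagoon heron] [[forest ox] [monsoon priest]]].

[[lagoon heron] [[forest ox] [monsoon priest]]]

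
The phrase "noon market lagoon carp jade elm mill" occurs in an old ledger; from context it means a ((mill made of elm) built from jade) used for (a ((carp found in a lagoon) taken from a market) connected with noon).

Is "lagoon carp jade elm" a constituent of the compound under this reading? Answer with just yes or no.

The top-level split is [noon market lagoon carp] [jade elm mill]; the full structure is [[noon [market [lagoon carp]]] [jade [elm mill]]].
"lagoon carp jade elm" straddles a constituent boundary, so it is not a single unit.

no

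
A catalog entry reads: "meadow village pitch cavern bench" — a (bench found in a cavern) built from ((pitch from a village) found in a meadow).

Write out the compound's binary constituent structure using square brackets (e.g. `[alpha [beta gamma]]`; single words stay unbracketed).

[[meadow [village pitch]] [cavern bench]]

At the top level: head "bench" (specifically "cavern bench"); modifier "meadow village pitch".
Inside "meadow village pitch": head "pitch" (specifically "village pitch"), modifier "meadow".
Inside "village pitch": head "pitch", modifier "village".
Inside "cavern bench": head "bench", modifier "cavern".
Assembled: [[meadow [village pitch]] [cavern bench]].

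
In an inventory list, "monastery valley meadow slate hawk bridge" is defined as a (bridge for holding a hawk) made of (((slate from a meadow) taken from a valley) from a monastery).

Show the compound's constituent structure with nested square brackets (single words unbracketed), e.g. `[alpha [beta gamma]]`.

[[monastery [valley [meadow slate]]] [hawk bridge]]

The outermost head in the paraphrase is "bridge" (specifically "hawk bridge"), modified by "monastery valley meadow slate".
"monastery valley meadow slate" → head "slate" (specifically "valley meadow slate"), modifier "monastery".
"valley meadow slate" → head "slate" (specifically "meadow slate"), modifier "valley".
"meadow slate" → head "slate", modifier "meadow".
"hawk bridge" → head "bridge", modifier "hawk".
Putting it together: [[monastery [valley [meadow slate]]] [hawk bridge]].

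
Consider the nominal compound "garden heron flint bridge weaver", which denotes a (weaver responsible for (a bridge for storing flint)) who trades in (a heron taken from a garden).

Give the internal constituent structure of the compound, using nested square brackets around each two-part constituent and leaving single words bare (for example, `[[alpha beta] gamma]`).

[[garden heron] [[flint bridge] weaver]]

The outermost head in the paraphrase is "weaver" (specifically "flint bridge weaver"), modified by "garden heron".
Inside "garden heron": head "heron", modifier "garden".
Inside "flint bridge weaver": head "weaver", modifier "flint bridge".
Inside "flint bridge": head "bridge", modifier "flint".
Assembled: [[garden heron] [[flint bridge] weaver]].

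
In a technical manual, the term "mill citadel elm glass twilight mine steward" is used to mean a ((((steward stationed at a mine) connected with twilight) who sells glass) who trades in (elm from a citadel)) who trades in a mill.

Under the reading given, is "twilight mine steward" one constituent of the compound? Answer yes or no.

The paraphrase groups the words so that "twilight mine steward" is one unit: it corresponds to a single parenthesized sub-phrase.
The full structure is [mill [[citadel elm] [glass [twilight [mine steward]]]]], in which [twilight mine steward] is a constituent.

yes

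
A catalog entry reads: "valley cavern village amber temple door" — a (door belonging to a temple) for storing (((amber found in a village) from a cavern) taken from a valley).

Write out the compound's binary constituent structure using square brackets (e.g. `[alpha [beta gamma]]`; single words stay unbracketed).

Overall it is a kind of door (specifically "temple door"); the modifier is "valley cavern village amber".
Within "valley cavern village amber", the head is "amber" (specifically "cavern village amber") and the modifier is "valley".
Within "cavern village amber", the head is "amber" (specifically "village amber") and the modifier is "cavern".
Within "village amber", the head is "amber" and the modifier is "village".
Within "temple door", the head is "door" and the modifier is "temple".
Putting it together: [[valley [cavern [village amber]]] [temple door]].

[[valley [cavern [village amber]]] [temple door]]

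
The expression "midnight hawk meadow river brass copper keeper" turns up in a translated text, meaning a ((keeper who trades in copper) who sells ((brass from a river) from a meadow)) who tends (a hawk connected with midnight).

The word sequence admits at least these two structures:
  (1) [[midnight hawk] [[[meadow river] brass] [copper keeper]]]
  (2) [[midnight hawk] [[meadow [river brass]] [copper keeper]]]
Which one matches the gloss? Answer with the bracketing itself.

[[midnight hawk] [[meadow [river brass]] [copper keeper]]]

The paraphrase's head is the "keeper" part ("meadow river brass copper keeper"); its modifier is "midnight hawk".
That top-level split, carried through the inner groups, gives [[midnight hawk] [[meadow [river brass]] [copper keeper]]].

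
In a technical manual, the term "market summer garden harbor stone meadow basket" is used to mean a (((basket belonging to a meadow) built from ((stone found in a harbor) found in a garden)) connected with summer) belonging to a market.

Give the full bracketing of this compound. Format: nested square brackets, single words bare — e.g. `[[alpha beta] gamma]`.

The outermost head in the paraphrase is "basket" (specifically "summer garden harbor stone meadow basket"), modified by "market".
"summer garden harbor stone meadow basket" → head "basket" (specifically "garden harbor stone meadow basket"), modifier "summer".
"garden harbor stone meadow basket" → head "basket" (specifically "meadow basket"), modifier "garden harbor stone".
"garden harbor stone" → head "stone" (specifically "harbor stone"), modifier "garden".
"harbor stone" → head "stone", modifier "harbor".
"meadow basket" → head "basket", modifier "meadow".
So the structure is [market [summer [[garden [harbor stone]] [meadow basket]]]].

[market [summer [[garden [harbor stone]] [meadow basket]]]]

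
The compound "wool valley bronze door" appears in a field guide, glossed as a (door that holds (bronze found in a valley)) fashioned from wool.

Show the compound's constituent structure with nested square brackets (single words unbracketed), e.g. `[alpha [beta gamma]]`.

Whole compound: head "door" (specifically "valley bronze door"), modifier "wool".
Inside "valley bronze door": head "door", modifier "valley bronze".
Inside "valley bronze": head "bronze", modifier "valley".
Putting it together: [wool [[valley bronze] door]].

[wool [[valley bronze] door]]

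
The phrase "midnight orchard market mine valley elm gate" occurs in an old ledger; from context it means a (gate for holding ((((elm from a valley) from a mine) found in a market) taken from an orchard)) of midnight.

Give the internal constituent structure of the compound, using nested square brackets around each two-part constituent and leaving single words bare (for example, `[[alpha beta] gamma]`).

[midnight [[orchard [market [mine [valley elm]]]] gate]]

At the top level: head "gate" (specifically "orchard market mine valley elm gate"); modifier "midnight".
Inside "orchard market mine valley elm gate": head "gate", modifier "orchard market mine valley elm".
Inside "orchard market mine valley elm": head "elm" (specifically "market mine valley elm"), modifier "orchard".
Inside "market mine valley elm": head "elm" (specifically "mine valley elm"), modifier "market".
Inside "mine valley elm": head "elm" (specifically "valley elm"), modifier "mine".
Inside "valley elm": head "elm", modifier "valley".
Assembled: [midnight [[orchard [market [mine [valley elm]]]] gate]].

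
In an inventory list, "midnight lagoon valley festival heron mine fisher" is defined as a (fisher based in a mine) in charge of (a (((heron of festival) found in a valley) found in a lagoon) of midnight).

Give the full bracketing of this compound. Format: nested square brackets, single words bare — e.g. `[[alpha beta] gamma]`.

[[midnight [lagoon [valley [festival heron]]]] [mine fisher]]

Whole compound: head "fisher" (specifically "mine fisher"), modifier "midnight lagoon valley festival heron".
Within "midnight lagoon valley festival heron", the head is "heron" (specifically "lagoon valley festival heron") and the modifier is "midnight".
Within "lagoon valley festival heron", the head is "heron" (specifically "valley festival heron") and the modifier is "lagoon".
Within "valley festival heron", the head is "heron" (specifically "festival heron") and the modifier is "valley".
Within "festival heron", the head is "heron" and the modifier is "festival".
Within "mine fisher", the head is "fisher" and the modifier is "mine".
Assembled: [[midnight [lagoon [valley [festival heron]]]] [mine fisher]].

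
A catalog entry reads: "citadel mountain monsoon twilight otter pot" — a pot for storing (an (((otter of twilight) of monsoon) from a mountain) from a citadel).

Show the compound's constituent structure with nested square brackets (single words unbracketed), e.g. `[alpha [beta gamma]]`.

At the top level: head "pot"; modifier "citadel mountain monsoon twilight otter".
"citadel mountain monsoon twilight otter" → head "otter" (specifically "mountain monsoon twilight otter"), modifier "citadel".
"mountain monsoon twilight otter" → head "otter" (specifically "monsoon twilight otter"), modifier "mountain".
"monsoon twilight otter" → head "otter" (specifically "twilight otter"), modifier "monsoon".
"twilight otter" → head "otter", modifier "twilight".
Assembled: [[citadel [mountain [monsoon [twilight otter]]]] pot].

[[citadel [mountain [monsoon [twilight otter]]]] pot]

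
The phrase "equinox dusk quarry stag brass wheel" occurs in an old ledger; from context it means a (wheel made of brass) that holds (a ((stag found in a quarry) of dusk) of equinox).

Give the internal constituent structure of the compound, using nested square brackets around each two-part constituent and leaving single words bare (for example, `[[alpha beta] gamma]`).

[[equinox [dusk [quarry stag]]] [brass wheel]]

The outermost head in the paraphrase is "wheel" (specifically "brass wheel"), modified by "equinox dusk quarry stag".
Inside "equinox dusk quarry stag": head "stag" (specifically "dusk quarry stag"), modifier "equinox".
Inside "dusk quarry stag": head "stag" (specifically "quarry stag"), modifier "dusk".
Inside "quarry stag": head "stag", modifier "quarry".
Inside "brass wheel": head "wheel", modifier "brass".
Assembled: [[equinox [dusk [quarry stag]]] [brass wheel]].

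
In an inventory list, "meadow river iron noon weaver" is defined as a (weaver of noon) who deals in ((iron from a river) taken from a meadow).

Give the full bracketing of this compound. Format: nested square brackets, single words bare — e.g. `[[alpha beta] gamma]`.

[[meadow [river iron]] [noon weaver]]

At the top level: head "weaver" (specifically "noon weaver"); modifier "meadow river iron".
"meadow river iron" → head "iron" (specifically "river iron"), modifier "meadow".
"river iron" → head "iron", modifier "river".
"noon weaver" → head "weaver", modifier "noon".
So the structure is [[meadow [river iron]] [noon weaver]].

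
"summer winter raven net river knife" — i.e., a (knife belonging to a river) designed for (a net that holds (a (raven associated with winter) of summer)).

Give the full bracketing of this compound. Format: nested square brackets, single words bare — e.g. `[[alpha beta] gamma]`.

[[[summer [winter raven]] net] [river knife]]

Overall it is a kind of knife (specifically "river knife"); the modifier is "summer winter raven net".
"summer winter raven net" → head "net", modifier "summer winter raven".
"summer winter raven" → head "raven" (specifically "winter raven"), modifier "summer".
"winter raven" → head "raven", modifier "winter".
"river knife" → head "knife", modifier "river".
Putting it together: [[[summer [winter raven]] net] [river knife]].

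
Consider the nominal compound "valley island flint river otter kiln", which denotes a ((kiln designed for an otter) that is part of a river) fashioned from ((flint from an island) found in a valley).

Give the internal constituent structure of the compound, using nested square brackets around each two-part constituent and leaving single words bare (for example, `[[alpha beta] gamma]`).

At the top level: head "kiln" (specifically "river otter kiln"); modifier "valley island flint".
Inside "valley island flint": head "flint" (specifically "island flint"), modifier "valley".
Inside "island flint": head "flint", modifier "island".
Inside "river otter kiln": head "kiln" (specifically "otter kiln"), modifier "river".
Inside "otter kiln": head "kiln", modifier "otter".
So the structure is [[valley [island flint]] [river [otter kiln]]].

[[valley [island flint]] [river [otter kiln]]]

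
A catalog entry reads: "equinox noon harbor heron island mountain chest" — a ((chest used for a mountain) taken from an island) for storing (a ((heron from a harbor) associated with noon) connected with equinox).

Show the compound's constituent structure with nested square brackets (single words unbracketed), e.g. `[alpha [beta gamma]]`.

At the top level: head "chest" (specifically "island mountain chest"); modifier "equinox noon harbor heron".
Within "equinox noon harbor heron", the head is "heron" (specifically "noon harbor heron") and the modifier is "equinox".
Within "noon harbor heron", the head is "heron" (specifically "harbor heron") and the modifier is "noon".
Within "harbor heron", the head is "heron" and the modifier is "harbor".
Within "island mountain chest", the head is "chest" (specifically "mountain chest") and the modifier is "island".
Within "mountain chest", the head is "chest" and the modifier is "mountain".
So the structure is [[equinox [noon [harbor heron]]] [island [mountain chest]]].

[[equinox [noon [harbor heron]]] [island [mountain chest]]]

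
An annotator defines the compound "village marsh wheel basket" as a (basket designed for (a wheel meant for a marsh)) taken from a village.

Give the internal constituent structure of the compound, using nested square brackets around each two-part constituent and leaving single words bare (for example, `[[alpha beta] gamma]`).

The outermost head in the paraphrase is "basket" (specifically "marsh wheel basket"), modified by "village".
Inside "marsh wheel basket": head "basket", modifier "marsh wheel".
Inside "marsh wheel": head "wheel", modifier "marsh".
So the structure is [village [[marsh wheel] basket]].

[village [[marsh wheel] basket]]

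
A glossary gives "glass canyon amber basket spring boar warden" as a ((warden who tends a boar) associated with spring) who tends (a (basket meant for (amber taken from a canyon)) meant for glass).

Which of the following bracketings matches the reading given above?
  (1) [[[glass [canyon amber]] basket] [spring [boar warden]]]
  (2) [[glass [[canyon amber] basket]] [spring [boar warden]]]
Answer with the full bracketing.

[[glass [[canyon amber] basket]] [spring [boar warden]]]

The paraphrase's head is the "warden" part ("spring boar warden"); its modifier is "glass canyon amber basket".
That top-level split, carried through the inner groups, gives [[glass [[canyon amber] basket]] [spring [boar warden]]].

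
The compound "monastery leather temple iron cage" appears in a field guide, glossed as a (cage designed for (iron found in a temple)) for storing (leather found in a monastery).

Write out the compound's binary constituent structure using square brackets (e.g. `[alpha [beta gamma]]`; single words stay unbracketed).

[[monastery leather] [[temple iron] cage]]

At the top level: head "cage" (specifically "temple iron cage"); modifier "monastery leather".
Inside "monastery leather": head "leather", modifier "monastery".
Inside "temple iron cage": head "cage", modifier "temple iron".
Inside "temple iron": head "iron", modifier "temple".
Putting it together: [[monastery leather] [[temple iron] cage]].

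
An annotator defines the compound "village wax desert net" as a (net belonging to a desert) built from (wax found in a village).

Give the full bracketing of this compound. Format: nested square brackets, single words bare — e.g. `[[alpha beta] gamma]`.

[[village wax] [desert net]]

The outermost head in the paraphrase is "net" (specifically "desert net"), modified by "village wax".
Within "village wax", the head is "wax" and the modifier is "village".
Within "desert net", the head is "net" and the modifier is "desert".
Putting it together: [[village wax] [desert net]].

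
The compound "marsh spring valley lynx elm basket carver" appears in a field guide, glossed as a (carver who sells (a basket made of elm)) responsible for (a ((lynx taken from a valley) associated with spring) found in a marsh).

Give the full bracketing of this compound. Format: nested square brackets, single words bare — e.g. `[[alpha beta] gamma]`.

Overall it is a kind of carver (specifically "elm basket carver"); the modifier is "marsh spring valley lynx".
"marsh spring valley lynx" → head "lynx" (specifically "spring valley lynx"), modifier "marsh".
"spring valley lynx" → head "lynx" (specifically "valley lynx"), modifier "spring".
"valley lynx" → head "lynx", modifier "valley".
"elm basket carver" → head "carver", modifier "elm basket".
"elm basket" → head "basket", modifier "elm".
So the structure is [[marsh [spring [valley lynx]]] [[elm basket] carver]].

[[marsh [spring [valley lynx]]] [[elm basket] carver]]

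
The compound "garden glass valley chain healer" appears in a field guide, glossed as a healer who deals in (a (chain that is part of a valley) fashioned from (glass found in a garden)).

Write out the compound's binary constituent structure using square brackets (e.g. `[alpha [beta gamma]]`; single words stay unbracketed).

At the top level: head "healer"; modifier "garden glass valley chain".
"garden glass valley chain" → head "chain" (specifically "valley chain"), modifier "garden glass".
"garden glass" → head "glass", modifier "garden".
"valley chain" → head "chain", modifier "valley".
So the structure is [[[garden glass] [valley chain]] healer].

[[[garden glass] [valley chain]] healer]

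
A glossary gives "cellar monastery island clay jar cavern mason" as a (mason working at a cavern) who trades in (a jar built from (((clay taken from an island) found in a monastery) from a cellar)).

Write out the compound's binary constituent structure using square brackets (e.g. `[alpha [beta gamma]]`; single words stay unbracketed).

[[[cellar [monastery [island clay]]] jar] [cavern mason]]

The outermost head in the paraphrase is "mason" (specifically "cavern mason"), modified by "cellar monastery island clay jar".
"cellar monastery island clay jar" → head "jar", modifier "cellar monastery island clay".
"cellar monastery island clay" → head "clay" (specifically "monastery island clay"), modifier "cellar".
"monastery island clay" → head "clay" (specifically "island clay"), modifier "monastery".
"island clay" → head "clay", modifier "island".
"cavern mason" → head "mason", modifier "cavern".
So the structure is [[[cellar [monastery [island clay]]] jar] [cavern mason]].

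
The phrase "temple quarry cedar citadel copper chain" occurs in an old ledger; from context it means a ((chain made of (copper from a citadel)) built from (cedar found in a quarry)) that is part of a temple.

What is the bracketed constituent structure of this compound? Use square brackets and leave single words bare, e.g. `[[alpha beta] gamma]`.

[temple [[quarry cedar] [[citadel copper] chain]]]

Whole compound: head "chain" (specifically "quarry cedar citadel copper chain"), modifier "temple".
"quarry cedar citadel copper chain" → head "chain" (specifically "citadel copper chain"), modifier "quarry cedar".
"quarry cedar" → head "cedar", modifier "quarry".
"citadel copper chain" → head "chain", modifier "citadel copper".
"citadel copper" → head "copper", modifier "citadel".
Putting it together: [temple [[quarry cedar] [[citadel copper] chain]]].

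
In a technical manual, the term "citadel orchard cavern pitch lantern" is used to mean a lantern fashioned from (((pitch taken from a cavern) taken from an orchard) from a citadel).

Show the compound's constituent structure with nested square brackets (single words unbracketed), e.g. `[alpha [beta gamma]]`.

At the top level: head "lantern"; modifier "citadel orchard cavern pitch".
"citadel orchard cavern pitch" → head "pitch" (specifically "orchard cavern pitch"), modifier "citadel".
"orchard cavern pitch" → head "pitch" (specifically "cavern pitch"), modifier "orchard".
"cavern pitch" → head "pitch", modifier "cavern".
Putting it together: [[citadel [orchard [cavern pitch]]] lantern].

[[citadel [orchard [cavern pitch]]] lantern]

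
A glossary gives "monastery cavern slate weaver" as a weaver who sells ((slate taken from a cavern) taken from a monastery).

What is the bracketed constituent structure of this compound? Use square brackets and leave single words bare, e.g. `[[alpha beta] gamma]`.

At the top level: head "weaver"; modifier "monastery cavern slate".
Within "monastery cavern slate", the head is "slate" (specifically "cavern slate") and the modifier is "monastery".
Within "cavern slate", the head is "slate" and the modifier is "cavern".
So the structure is [[monastery [cavern slate]] weaver].

[[monastery [cavern slate]] weaver]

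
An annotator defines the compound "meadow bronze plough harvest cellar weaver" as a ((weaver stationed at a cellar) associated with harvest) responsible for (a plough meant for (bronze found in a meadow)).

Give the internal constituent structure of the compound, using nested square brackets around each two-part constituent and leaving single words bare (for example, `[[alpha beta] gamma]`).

At the top level: head "weaver" (specifically "harvest cellar weaver"); modifier "meadow bronze plough".
"meadow bronze plough" → head "plough", modifier "meadow bronze".
"meadow bronze" → head "bronze", modifier "meadow".
"harvest cellar weaver" → head "weaver" (specifically "cellar weaver"), modifier "harvest".
"cellar weaver" → head "weaver", modifier "cellar".
Assembled: [[[meadow bronze] plough] [harvest [cellar weaver]]].

[[[meadow bronze] plough] [harvest [cellar weaver]]]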